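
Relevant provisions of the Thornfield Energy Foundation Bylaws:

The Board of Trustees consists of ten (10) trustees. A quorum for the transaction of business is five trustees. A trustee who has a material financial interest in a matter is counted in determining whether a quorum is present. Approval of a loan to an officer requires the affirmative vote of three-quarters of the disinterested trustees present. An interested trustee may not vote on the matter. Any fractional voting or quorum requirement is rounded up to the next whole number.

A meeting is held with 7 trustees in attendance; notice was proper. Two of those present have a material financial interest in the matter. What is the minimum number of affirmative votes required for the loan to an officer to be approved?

The loan to an officer requires three-fourths of the disinterested trustees present (7 − 2 = 5).
3/4 of 5 = 3.75, rounded up to 4.

4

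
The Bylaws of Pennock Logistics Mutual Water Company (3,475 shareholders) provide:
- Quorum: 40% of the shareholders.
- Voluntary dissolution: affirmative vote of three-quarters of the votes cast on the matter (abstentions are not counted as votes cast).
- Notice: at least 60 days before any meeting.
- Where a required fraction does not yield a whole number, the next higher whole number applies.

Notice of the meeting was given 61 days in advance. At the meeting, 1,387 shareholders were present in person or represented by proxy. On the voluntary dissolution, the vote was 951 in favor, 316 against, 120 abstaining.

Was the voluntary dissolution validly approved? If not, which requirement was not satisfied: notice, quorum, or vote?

Notice: 61 days given; 60 required. Satisfied.
Quorum: 40% of 3,475 = 1,390; 1,387 present. Not satisfied.
Vote: requires three-fourths of the votes cast (1,387 − 120 abstaining = 1,267); 3/4 of 1267 = 950.25, rounded up to 951, so 951 needed; 951 in favor. Satisfied.

Invalid — quorum requirement not satisfied.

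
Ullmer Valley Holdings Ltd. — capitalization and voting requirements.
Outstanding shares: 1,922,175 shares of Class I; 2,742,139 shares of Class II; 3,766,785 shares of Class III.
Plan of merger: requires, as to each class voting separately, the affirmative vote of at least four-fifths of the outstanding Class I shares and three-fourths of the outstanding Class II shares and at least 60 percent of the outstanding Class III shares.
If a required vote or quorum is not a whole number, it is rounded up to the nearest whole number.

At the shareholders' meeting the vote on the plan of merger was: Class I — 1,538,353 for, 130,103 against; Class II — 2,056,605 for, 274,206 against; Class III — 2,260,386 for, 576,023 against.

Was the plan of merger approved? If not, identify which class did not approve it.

Class I: 4/5 of 1922175 = 1537740; 1,537,740 required, 1,538,353 in favor — approved.
Class II: 3/4 of 2742139 = 2056604.25, rounded up to 2056605; 2,056,605 required, 2,056,605 in favor — approved.
Class III: 3/5 of 3766785 = 2260071; 2,260,071 required, 2,260,386 in favor — approved.

Approved — every class gave the required vote.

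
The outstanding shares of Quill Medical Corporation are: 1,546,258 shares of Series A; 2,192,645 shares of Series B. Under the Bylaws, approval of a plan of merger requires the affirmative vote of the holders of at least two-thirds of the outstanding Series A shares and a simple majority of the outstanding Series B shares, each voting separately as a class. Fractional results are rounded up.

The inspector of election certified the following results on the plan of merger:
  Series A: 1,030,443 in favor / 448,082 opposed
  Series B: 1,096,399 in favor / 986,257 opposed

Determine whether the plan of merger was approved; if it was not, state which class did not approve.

Series A: 2/3 of 1546258 = 1030838.67, rounded up to 1030839; 1,030,839 required, 1,030,443 in favor — not approved.
Series B: a majority of 2192645 is 1096323; 1,096,323 required, 1,096,399 in favor — approved.

Not approved — the Series A shares did not give the required vote.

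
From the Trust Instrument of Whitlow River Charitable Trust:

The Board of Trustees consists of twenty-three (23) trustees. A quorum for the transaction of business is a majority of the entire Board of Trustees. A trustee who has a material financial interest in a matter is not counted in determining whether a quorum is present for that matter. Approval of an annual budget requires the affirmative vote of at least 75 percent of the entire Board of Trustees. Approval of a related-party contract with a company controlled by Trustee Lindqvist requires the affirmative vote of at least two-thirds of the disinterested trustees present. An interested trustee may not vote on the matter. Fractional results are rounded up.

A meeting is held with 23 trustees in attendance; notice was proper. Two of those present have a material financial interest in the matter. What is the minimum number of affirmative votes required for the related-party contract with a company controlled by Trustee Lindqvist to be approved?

The related-party contract with a company controlled by Trustee Lindqvist requires two-thirds of the disinterested trustees present (23 − 2 = 21).
2/3 of 21 = 14.

14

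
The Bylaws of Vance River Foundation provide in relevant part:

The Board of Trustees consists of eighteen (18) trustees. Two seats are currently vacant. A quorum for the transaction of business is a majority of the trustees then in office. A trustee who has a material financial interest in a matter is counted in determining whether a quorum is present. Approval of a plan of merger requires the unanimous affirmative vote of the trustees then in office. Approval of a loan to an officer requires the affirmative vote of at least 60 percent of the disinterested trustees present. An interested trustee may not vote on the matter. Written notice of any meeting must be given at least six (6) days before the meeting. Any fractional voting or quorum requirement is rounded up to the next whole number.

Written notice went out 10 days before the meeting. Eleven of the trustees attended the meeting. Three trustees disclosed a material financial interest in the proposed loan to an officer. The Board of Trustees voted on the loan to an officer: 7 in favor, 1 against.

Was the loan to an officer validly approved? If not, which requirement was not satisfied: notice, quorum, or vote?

Notice: 10 days given; 6 required (10 ≥ 6). Satisfied.
Quorum: 11 present (interested trustees count toward quorum); quorum is 9. Satisfied.
Vote: the loan to an officer requires three-fifths of the disinterested trustees present (11 − 3 = 8). 3/5 of 8 = 4.80, rounded up to 5, so 5 affirmative votes are needed; 7 voted in favor. Satisfied.

Valid — all requirements satisfied.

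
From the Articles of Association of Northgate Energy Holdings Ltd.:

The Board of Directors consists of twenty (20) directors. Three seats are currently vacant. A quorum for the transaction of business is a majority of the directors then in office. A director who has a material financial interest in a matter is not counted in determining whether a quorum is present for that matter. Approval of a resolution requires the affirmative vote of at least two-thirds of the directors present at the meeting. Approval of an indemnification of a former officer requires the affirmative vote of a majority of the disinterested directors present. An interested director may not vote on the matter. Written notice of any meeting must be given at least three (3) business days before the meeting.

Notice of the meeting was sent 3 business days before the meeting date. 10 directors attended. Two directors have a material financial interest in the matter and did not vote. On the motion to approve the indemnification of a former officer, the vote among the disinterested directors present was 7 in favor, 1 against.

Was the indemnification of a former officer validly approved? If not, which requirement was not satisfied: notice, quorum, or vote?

Notice: 3 business days given; 3 required (3 ≥ 3). Satisfied.
Quorum: 10 present, but the 2 interested directors do not count, leaving 8. Quorum is 9. Not satisfied.
Vote: the indemnification of a former officer requires a majority of the disinterested directors present (10 − 2 = 8). A majority of 8 is 5, so 5 affirmative votes are needed; 7 voted in favor. Satisfied. (Moot — without a quorum no business can be validly transacted.)

Invalid — quorum requirement not satisfied.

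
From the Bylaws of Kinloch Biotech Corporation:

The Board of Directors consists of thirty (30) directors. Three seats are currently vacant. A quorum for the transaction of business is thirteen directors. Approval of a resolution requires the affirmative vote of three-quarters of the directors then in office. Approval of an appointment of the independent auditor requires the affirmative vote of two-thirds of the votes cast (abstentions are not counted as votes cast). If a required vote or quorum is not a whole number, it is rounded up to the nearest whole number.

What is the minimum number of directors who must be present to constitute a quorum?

The quorum is fixed at 13.

13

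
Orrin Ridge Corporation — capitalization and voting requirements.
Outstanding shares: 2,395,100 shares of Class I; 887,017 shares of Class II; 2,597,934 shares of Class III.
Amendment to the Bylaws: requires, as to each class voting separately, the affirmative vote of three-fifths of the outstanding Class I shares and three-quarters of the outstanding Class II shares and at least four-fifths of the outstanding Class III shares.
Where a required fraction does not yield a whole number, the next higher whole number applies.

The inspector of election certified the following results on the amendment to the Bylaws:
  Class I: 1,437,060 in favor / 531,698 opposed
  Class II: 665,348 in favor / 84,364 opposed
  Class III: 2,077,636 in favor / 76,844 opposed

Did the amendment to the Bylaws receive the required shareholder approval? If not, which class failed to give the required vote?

Not approved — the Class III shares did not give the required vote.

Class I: 3/5 of 2395100 = 1437060; 1,437,060 required, 1,437,060 in favor — approved.
Class II: 3/4 of 887017 = 665262.75, rounded up to 665263; 665,263 required, 665,348 in favor — approved.
Class III: 4/5 of 2597934 = 2078347.20, rounded up to 2078348; 2,078,348 required, 2,077,636 in favor — not approved.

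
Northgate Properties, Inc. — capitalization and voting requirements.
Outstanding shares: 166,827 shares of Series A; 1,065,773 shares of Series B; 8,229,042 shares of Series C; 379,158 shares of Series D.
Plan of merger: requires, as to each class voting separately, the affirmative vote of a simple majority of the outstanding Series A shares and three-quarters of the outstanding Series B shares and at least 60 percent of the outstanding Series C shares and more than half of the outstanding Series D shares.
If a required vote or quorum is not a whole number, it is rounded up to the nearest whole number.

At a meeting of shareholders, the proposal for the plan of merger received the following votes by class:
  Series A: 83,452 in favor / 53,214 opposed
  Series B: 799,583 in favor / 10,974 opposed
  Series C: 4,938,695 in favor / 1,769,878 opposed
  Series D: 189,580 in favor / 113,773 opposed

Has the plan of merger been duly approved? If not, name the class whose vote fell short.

Series A: a majority of 166827 is 83414; 83,414 required, 83,452 in favor — approved.
Series B: 3/4 of 1065773 = 799329.75, rounded up to 799330; 799,330 required, 799,583 in favor — approved.
Series C: 3/5 of 8229042 = 4937425.20, rounded up to 4937426; 4,937,426 required, 4,938,695 in favor — approved.
Series D: a majority of 379158 is 189580; 189,580 required, 189,580 in favor — approved.

Approved — every class gave the required vote.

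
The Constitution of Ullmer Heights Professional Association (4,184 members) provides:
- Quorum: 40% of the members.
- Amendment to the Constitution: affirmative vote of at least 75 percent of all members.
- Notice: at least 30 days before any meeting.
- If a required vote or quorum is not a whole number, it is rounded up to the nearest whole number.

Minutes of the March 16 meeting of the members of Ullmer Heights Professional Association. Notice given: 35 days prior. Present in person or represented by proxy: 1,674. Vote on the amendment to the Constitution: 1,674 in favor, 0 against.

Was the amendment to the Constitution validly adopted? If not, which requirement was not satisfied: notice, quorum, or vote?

Invalid — vote requirement not satisfied.

Notice: 35 days given; 30 required. Satisfied.
Quorum: 40% of 4,184 = 1,673.60, rounded up to 1,674; 1,674 present. Satisfied.
Vote: requires three-fourths of all members (4,184); 3/4 of 4184 = 3138, so 3,138 needed; 1,674 in favor. Not satisfied.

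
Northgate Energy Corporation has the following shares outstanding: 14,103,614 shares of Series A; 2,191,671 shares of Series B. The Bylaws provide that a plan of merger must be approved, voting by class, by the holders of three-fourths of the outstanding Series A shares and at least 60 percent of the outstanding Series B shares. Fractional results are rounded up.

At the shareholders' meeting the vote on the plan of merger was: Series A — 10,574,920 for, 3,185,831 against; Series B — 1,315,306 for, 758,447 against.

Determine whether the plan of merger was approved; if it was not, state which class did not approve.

Series A: 3/4 of 14103614 = 10577710.50, rounded up to 10577711; 10,577,711 required, 10,574,920 in favor — not approved.
Series B: 3/5 of 2191671 = 1315002.60, rounded up to 1315003; 1,315,003 required, 1,315,306 in favor — approved.

Not approved — the Series A shares did not give the required vote.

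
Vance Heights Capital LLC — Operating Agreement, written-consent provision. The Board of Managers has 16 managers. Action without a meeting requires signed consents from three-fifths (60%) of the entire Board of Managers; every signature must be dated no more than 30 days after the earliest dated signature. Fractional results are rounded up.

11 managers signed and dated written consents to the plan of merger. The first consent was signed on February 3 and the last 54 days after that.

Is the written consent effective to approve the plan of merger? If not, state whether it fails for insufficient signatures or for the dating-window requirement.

Signatures required: three-fifths (60%) of 16 — 3/5 of 16 = 9.60, rounded up to 10, so 10 needed; 11 signed. Sufficient.
Dating window: the latest signature is 54 days after the earliest; the limit is 30 days. Outside the window.

Not effective — dating-window requirement not satisfied.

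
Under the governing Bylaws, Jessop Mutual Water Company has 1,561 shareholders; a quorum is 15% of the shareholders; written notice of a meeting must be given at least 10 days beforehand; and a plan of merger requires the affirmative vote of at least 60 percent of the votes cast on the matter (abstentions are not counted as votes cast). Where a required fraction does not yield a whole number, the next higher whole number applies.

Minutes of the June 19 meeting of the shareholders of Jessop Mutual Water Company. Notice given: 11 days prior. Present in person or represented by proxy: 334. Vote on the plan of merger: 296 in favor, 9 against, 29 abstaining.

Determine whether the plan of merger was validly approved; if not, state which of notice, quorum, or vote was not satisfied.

Notice: 11 days given; 10 required. Satisfied.
Quorum: 15% of 1,561 = 234.15, rounded up to 235; 334 present. Satisfied.
Vote: requires three-fifths of the votes cast (334 − 29 abstaining = 305); 3/5 of 305 = 183, so 183 needed; 296 in favor. Satisfied.

Valid — all requirements satisfied.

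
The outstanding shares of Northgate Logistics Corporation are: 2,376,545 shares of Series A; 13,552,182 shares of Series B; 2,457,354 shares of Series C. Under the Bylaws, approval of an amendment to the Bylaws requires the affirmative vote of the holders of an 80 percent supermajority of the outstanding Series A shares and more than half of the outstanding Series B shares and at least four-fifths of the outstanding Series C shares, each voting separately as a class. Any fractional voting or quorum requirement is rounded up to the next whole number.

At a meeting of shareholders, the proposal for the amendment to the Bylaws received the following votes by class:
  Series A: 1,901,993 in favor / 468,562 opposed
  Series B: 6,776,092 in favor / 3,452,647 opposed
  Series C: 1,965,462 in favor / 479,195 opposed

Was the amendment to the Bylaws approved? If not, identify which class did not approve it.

Series A: 4/5 of 2376545 = 1901236; 1,901,236 required, 1,901,993 in favor — approved.
Series B: a majority of 13552182 is 6776092; 6,776,092 required, 6,776,092 in favor — approved.
Series C: 4/5 of 2457354 = 1965883.20, rounded up to 1965884; 1,965,884 required, 1,965,462 in favor — not approved.

Not approved — the Series C shares did not give the required vote.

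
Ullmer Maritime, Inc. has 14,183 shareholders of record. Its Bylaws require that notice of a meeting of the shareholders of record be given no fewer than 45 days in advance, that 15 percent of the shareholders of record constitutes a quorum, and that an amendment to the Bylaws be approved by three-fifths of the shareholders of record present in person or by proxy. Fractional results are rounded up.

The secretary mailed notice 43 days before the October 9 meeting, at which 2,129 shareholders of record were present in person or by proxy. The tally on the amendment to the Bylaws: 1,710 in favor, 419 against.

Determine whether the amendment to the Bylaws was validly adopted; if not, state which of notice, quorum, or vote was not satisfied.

Invalid — notice requirement not satisfied.

Notice: 43 days given; 45 required. Not satisfied.
Quorum: 15% of 14,183 = 2,127.45, rounded up to 2,128; 2,129 present. Satisfied.
Vote: requires three-fifths of those present (2,129); 3/5 of 2129 = 1277.40, rounded up to 1278, so 1,278 needed; 1,710 in favor. Satisfied.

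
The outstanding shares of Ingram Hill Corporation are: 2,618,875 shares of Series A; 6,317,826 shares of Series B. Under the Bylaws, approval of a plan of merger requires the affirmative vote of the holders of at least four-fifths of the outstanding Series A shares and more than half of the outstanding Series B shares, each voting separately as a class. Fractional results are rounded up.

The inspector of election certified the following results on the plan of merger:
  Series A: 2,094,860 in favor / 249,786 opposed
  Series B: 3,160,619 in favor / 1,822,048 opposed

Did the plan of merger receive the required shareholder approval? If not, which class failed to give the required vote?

Not approved — the Series A shares did not give the required vote.

Series A: 4/5 of 2618875 = 2095100; 2,095,100 required, 2,094,860 in favor — not approved.
Series B: a majority of 6317826 is 3158914; 3,158,914 required, 3,160,619 in favor — approved.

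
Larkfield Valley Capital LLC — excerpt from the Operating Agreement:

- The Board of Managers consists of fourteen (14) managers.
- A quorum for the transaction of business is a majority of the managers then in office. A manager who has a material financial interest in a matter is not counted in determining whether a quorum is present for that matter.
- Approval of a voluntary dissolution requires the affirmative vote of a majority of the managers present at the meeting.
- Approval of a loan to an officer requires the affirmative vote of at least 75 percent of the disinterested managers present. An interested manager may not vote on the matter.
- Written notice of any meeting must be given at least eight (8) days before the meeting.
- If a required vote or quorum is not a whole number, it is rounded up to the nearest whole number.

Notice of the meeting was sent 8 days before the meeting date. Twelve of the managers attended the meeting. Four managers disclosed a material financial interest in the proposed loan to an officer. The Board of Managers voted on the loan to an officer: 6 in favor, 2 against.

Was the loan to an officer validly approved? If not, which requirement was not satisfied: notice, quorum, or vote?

Notice: 8 days given; 8 required (8 ≥ 8). Satisfied.
Quorum: 12 present, but the 4 interested managers do not count, leaving 8. Quorum is 8. Satisfied.
Vote: the loan to an officer requires three-fourths of the disinterested managers present (12 − 4 = 8). 3/4 of 8 = 6, so 6 affirmative votes are needed; 6 voted in favor. Satisfied.

Valid — all requirements satisfied.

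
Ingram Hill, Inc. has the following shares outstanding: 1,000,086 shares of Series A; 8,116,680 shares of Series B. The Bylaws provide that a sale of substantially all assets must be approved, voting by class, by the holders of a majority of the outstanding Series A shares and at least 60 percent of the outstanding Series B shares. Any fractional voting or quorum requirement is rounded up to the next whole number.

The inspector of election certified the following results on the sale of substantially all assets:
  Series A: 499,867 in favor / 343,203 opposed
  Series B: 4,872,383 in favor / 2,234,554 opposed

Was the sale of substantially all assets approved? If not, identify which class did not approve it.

Not approved — the Series A shares did not give the required vote.

Series A: a majority of 1000086 is 500044; 500,044 required, 499,867 in favor — not approved.
Series B: 3/5 of 8116680 = 4870008; 4,870,008 required, 4,872,383 in favor — approved.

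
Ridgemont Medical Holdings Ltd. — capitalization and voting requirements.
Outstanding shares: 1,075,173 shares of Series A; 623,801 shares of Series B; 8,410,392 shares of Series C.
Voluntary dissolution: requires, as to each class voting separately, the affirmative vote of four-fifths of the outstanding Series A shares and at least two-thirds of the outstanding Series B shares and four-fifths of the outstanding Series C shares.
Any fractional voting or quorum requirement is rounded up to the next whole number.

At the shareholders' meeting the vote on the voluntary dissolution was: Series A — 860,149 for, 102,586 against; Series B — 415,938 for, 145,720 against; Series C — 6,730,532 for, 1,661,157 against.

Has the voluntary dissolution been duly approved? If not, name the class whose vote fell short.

Series A: 4/5 of 1075173 = 860138.40, rounded up to 860139; 860,139 required, 860,149 in favor — approved.
Series B: 2/3 of 623801 = 415867.33, rounded up to 415868; 415,868 required, 415,938 in favor — approved.
Series C: 4/5 of 8410392 = 6728313.60, rounded up to 6728314; 6,728,314 required, 6,730,532 in favor — approved.

Approved — every class gave the required vote.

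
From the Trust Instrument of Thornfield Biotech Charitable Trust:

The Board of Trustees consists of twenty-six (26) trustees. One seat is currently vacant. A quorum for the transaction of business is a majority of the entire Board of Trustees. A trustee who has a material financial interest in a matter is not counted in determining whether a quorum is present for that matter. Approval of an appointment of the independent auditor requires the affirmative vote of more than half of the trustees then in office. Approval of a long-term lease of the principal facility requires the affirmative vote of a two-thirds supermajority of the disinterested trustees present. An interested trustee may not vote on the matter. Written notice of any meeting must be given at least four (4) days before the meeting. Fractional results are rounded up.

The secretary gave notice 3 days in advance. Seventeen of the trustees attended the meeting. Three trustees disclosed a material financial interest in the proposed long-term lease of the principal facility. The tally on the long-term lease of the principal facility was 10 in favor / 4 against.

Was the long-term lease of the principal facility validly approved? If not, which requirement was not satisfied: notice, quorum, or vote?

Notice: 3 days given; 4 required (3 < 4). Not satisfied.
Quorum: 17 present, but the 3 interested trustees do not count, leaving 14. Quorum is 14. Satisfied.
Vote: the long-term lease of the principal facility requires two-thirds of the disinterested trustees present (17 − 3 = 14). 2/3 of 14 = 9.33, rounded up to 10, so 10 affirmative votes are needed; 10 voted in favor. Satisfied.

Invalid — notice requirement not satisfied.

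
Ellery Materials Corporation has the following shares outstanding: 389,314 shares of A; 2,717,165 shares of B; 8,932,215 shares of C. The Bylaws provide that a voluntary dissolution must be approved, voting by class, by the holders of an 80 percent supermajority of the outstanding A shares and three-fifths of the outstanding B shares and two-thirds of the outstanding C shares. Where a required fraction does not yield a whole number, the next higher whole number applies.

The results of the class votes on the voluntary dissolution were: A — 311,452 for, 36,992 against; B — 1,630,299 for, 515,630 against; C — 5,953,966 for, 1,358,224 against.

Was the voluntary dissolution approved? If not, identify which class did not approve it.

A: 4/5 of 389314 = 311451.20, rounded up to 311452; 311,452 required, 311,452 in favor — approved.
B: 3/5 of 2717165 = 1630299; 1,630,299 required, 1,630,299 in favor — approved.
C: 2/3 of 8932215 = 5954810; 5,954,810 required, 5,953,966 in favor — not approved.

Not approved — the C shares did not give the required vote.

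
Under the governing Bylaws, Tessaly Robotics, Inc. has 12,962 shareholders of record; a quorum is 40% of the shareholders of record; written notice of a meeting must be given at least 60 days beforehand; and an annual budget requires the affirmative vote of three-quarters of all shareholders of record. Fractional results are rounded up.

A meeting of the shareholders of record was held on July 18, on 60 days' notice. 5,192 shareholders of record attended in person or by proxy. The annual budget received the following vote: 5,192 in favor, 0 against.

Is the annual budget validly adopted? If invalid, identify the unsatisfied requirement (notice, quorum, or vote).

Notice: 60 days given; 60 required. Satisfied.
Quorum: 40% of 12,962 = 5,184.80, rounded up to 5,185; 5,192 present. Satisfied.
Vote: requires three-fourths of all shareholders of record (12,962); 3/4 of 12962 = 9721.50, rounded up to 9722, so 9,722 needed; 5,192 in favor. Not satisfied.

Invalid — vote requirement not satisfied.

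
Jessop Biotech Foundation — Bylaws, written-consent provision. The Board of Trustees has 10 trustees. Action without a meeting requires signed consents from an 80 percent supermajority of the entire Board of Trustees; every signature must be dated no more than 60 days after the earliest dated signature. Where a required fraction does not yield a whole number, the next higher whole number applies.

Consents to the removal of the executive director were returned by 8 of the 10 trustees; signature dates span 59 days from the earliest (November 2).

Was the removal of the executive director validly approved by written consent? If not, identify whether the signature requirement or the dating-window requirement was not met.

Signatures required: an 80 percent supermajority of 10 — 4/5 of 10 = 8, so 8 needed; 8 signed. Sufficient.
Dating window: the latest signature is 59 days after the earliest; the limit is 60 days. Within the window.

Effective — both the signature and dating-window requirements are satisfied.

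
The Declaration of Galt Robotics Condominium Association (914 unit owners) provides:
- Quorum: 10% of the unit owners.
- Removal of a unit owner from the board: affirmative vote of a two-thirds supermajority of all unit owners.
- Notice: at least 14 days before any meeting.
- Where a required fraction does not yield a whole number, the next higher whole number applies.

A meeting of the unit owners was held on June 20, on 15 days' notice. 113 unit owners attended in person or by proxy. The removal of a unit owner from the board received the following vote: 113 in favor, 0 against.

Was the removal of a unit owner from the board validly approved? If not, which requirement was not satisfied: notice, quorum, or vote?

Notice: 15 days given; 14 required. Satisfied.
Quorum: 10% of 914 = 91.40, rounded up to 92; 113 present. Satisfied.
Vote: requires two-thirds of all unit owners (914); 2/3 of 914 = 609.33, rounded up to 610, so 610 needed; 113 in favor. Not satisfied.

Invalid — vote requirement not satisfied.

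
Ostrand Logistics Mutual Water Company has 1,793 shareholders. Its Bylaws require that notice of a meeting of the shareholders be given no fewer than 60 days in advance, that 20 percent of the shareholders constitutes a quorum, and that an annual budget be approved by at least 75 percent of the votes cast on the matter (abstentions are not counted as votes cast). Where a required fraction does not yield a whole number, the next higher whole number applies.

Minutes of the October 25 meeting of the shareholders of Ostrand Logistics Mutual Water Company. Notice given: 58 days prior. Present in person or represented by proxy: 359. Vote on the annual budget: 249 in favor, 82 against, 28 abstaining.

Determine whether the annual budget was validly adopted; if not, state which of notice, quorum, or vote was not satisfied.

Invalid — notice requirement not satisfied.

Notice: 58 days given; 60 required. Not satisfied.
Quorum: 20% of 1,793 = 358.60, rounded up to 359; 359 present. Satisfied.
Vote: requires three-fourths of the votes cast (359 − 28 abstaining = 331); 3/4 of 331 = 248.25, rounded up to 249, so 249 needed; 249 in favor. Satisfied.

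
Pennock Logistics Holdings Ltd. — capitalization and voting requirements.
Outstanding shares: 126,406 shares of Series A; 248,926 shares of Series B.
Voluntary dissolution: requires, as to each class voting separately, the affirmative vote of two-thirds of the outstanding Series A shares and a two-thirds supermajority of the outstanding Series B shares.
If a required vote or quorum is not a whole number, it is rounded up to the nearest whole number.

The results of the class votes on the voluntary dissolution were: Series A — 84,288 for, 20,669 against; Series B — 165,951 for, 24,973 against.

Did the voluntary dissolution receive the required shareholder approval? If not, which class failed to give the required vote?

Approved — every class gave the required vote.

Series A: 2/3 of 126406 = 84270.67, rounded up to 84271; 84,271 required, 84,288 in favor — approved.
Series B: 2/3 of 248926 = 165950.67, rounded up to 165951; 165,951 required, 165,951 in favor — approved.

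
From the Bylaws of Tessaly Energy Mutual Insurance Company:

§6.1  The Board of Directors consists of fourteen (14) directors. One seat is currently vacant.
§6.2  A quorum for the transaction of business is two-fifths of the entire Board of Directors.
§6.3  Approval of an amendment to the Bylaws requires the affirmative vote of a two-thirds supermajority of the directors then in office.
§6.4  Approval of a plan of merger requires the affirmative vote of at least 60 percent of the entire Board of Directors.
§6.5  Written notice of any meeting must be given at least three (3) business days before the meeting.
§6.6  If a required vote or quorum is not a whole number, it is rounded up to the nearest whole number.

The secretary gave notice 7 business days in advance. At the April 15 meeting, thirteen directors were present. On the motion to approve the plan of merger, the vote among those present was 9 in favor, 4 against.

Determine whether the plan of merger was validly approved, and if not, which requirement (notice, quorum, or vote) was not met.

Valid — all requirements satisfied.

Notice: 7 business days given; 3 required (7 ≥ 3). Satisfied.
Quorum: 13 present; quorum is 6. Satisfied.
Vote: the plan of merger requires three-fifths of the entire Board of Directors (14). 3/5 of 14 = 8.40, rounded up to 9, so 9 affirmative votes are needed; 9 voted in favor. Satisfied.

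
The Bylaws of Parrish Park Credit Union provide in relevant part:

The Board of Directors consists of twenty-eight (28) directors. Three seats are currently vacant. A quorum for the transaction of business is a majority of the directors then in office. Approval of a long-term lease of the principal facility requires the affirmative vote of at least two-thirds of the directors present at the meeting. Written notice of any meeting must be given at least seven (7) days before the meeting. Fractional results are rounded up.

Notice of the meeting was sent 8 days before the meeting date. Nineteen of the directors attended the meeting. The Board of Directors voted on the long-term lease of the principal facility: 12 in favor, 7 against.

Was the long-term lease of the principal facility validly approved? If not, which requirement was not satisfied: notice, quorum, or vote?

Notice: 8 days given; 7 required (8 ≥ 7). Satisfied.
Quorum: 19 present; quorum is 13. Satisfied.
Vote: the long-term lease of the principal facility requires two-thirds of the directors present (19). 2/3 of 19 = 12.67, rounded up to 13, so 13 affirmative votes are needed; 12 voted in favor. Not satisfied.

Invalid — vote requirement not satisfied.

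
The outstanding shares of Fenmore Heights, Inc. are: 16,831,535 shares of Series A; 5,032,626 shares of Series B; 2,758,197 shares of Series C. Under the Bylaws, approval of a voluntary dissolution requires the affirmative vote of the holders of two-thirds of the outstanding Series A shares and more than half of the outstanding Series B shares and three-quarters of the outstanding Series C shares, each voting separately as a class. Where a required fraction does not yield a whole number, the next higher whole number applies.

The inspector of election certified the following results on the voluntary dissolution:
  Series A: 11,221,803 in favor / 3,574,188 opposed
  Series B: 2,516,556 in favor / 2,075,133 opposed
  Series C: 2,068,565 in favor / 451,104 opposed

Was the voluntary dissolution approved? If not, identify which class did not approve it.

Series A: 2/3 of 16831535 = 11221023.33, rounded up to 11221024; 11,221,024 required, 11,221,803 in favor — approved.
Series B: a majority of 5032626 is 2516314; 2,516,314 required, 2,516,556 in favor — approved.
Series C: 3/4 of 2758197 = 2068647.75, rounded up to 2068648; 2,068,648 required, 2,068,565 in favor — not approved.

Not approved — the Series C shares did not give the required vote.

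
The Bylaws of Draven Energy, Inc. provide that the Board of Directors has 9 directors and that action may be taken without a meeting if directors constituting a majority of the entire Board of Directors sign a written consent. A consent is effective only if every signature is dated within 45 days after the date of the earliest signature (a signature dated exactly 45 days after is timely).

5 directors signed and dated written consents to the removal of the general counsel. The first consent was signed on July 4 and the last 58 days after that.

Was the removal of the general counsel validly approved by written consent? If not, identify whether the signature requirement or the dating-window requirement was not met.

Signatures required: a majority of 9 — a majority of 9 is 5, so 5 needed; 5 signed. Sufficient.
Dating window: the latest signature is 58 days after the earliest; the limit is 45 days. Outside the window.

Not effective — dating-window requirement not satisfied.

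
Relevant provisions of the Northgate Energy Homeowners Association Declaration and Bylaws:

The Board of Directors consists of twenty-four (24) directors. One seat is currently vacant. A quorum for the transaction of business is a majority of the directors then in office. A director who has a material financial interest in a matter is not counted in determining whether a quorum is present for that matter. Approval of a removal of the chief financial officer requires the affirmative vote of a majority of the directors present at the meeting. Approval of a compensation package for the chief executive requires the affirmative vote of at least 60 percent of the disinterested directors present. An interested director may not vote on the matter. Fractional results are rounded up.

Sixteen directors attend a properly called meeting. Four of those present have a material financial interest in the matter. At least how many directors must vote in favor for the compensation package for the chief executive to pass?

The compensation package for the chief executive requires three-fifths of the disinterested directors present (16 − 4 = 12).
3/5 of 12 = 7.20, rounded up to 8.

8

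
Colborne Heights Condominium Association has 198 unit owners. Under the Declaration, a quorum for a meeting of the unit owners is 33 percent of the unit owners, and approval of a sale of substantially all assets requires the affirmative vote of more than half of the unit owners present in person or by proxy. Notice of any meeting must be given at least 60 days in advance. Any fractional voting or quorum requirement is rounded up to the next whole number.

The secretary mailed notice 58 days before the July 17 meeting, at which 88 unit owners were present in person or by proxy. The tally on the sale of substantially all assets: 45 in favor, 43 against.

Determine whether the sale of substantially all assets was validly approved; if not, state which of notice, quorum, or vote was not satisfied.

Invalid — notice requirement not satisfied.

Notice: 58 days given; 60 required. Not satisfied.
Quorum: 33% of 198 = 65.34, rounded up to 66; 88 present. Satisfied.
Vote: requires a majority of those present (88); a majority of 88 is 45, so 45 needed; 45 in favor. Satisfied.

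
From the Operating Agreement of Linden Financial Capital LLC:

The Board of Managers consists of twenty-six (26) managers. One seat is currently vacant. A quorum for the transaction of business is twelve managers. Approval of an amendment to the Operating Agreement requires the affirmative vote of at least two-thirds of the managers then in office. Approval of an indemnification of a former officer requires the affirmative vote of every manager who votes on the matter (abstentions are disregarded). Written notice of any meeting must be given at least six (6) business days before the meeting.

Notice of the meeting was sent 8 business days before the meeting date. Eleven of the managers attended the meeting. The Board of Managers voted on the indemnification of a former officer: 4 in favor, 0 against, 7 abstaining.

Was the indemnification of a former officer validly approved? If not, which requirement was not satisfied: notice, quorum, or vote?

Invalid — quorum requirement not satisfied.

Notice: 8 business days given; 6 required (8 ≥ 6). Satisfied.
Quorum: 11 present; quorum is 12. Not satisfied.
Vote: the indemnification of a former officer requires the unanimous vote of the votes cast (11 present − 7 abstaining = 4). Unanimous means all 4, so 4 affirmative votes are needed; 4 voted in favor. Satisfied. (Moot — without a quorum no business can be validly transacted.)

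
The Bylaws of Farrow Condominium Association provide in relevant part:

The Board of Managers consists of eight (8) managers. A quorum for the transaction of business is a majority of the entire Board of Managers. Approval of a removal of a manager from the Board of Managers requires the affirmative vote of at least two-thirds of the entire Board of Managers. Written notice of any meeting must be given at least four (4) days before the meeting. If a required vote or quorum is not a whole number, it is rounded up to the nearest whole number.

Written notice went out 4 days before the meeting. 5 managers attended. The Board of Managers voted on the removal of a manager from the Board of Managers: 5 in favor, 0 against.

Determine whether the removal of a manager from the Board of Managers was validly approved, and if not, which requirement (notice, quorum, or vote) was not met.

Notice: 4 days given; 4 required (4 ≥ 4). Satisfied.
Quorum: 5 present; quorum is 5. Satisfied.
Vote: the removal of a manager from the Board of Managers requires two-thirds of the entire Board of Managers (8). 2/3 of 8 = 5.33, rounded up to 6, so 6 affirmative votes are needed; 5 voted in favor. Not satisfied.

Invalid — vote requirement not satisfied.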